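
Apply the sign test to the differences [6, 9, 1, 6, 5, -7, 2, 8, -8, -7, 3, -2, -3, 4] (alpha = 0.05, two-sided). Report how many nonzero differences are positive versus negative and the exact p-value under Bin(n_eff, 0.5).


Step 1: Discard zero differences. Original n = 14; n_eff = number of nonzero differences = 14.
Nonzero differences (with sign): +6, +9, +1, +6, +5, -7, +2, +8, -8, -7, +3, -2, -3, +4
Step 2: Count signs: positive = 9, negative = 5.
Step 3: Under H0: P(positive) = 0.5, so the number of positives S ~ Bin(14, 0.5).
Step 4: Two-sided exact p-value = sum of Bin(14,0.5) probabilities at or below the observed probability = 0.423950.
Step 5: alpha = 0.05. fail to reject H0.

n_eff = 14, pos = 9, neg = 5, p = 0.423950, fail to reject H0.


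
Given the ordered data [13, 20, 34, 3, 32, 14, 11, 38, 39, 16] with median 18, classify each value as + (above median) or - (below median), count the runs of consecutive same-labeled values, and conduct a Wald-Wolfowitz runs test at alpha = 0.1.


Step 1: Compute median = 18; label A = above, B = below.
Labels in order: BAABABBAAB  (n_A = 5, n_B = 5)
Step 2: Count runs R = 7.
Step 3: Under H0 (random ordering), E[R] = 2*n_A*n_B/(n_A+n_B) + 1 = 2*5*5/10 + 1 = 6.0000.
        Var[R] = 2*n_A*n_B*(2*n_A*n_B - n_A - n_B) / ((n_A+n_B)^2 * (n_A+n_B-1)) = 2000/900 = 2.2222.
        SD[R] = 1.4907.
Step 4: Continuity-corrected z = (R - 0.5 - E[R]) / SD[R] = (7 - 0.5 - 6.0000) / 1.4907 = 0.3354.
Step 5: Two-sided p-value via normal approximation = 2*(1 - Phi(|z|)) = 0.737316.
Step 6: alpha = 0.1. fail to reject H0.

R = 7, z = 0.3354, p = 0.737316, fail to reject H0.


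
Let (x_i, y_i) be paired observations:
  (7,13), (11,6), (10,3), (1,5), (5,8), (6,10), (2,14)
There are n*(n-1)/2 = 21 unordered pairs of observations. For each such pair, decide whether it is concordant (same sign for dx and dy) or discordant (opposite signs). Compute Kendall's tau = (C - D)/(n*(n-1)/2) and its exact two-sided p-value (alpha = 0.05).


Step 1: Enumerate the 21 unordered pairs (i,j) with i<j and classify each by sign(x_j-x_i) * sign(y_j-y_i).
  (1,2):dx=+4,dy=-7->D; (1,3):dx=+3,dy=-10->D; (1,4):dx=-6,dy=-8->C; (1,5):dx=-2,dy=-5->C
  (1,6):dx=-1,dy=-3->C; (1,7):dx=-5,dy=+1->D; (2,3):dx=-1,dy=-3->C; (2,4):dx=-10,dy=-1->C
  (2,5):dx=-6,dy=+2->D; (2,6):dx=-5,dy=+4->D; (2,7):dx=-9,dy=+8->D; (3,4):dx=-9,dy=+2->D
  (3,5):dx=-5,dy=+5->D; (3,6):dx=-4,dy=+7->D; (3,7):dx=-8,dy=+11->D; (4,5):dx=+4,dy=+3->C
  (4,6):dx=+5,dy=+5->C; (4,7):dx=+1,dy=+9->C; (5,6):dx=+1,dy=+2->C; (5,7):dx=-3,dy=+6->D
  (6,7):dx=-4,dy=+4->D
Step 2: C = 9, D = 12, total pairs = 21.
Step 3: tau = (C - D)/(n(n-1)/2) = (9 - 12)/21 = -0.142857.
Step 4: Exact two-sided p-value (enumerate n! = 5040 permutations of y under H0): p = 0.772619.
Step 5: alpha = 0.05. fail to reject H0.

tau_b = -0.1429 (C=9, D=12), p = 0.772619, fail to reject H0.


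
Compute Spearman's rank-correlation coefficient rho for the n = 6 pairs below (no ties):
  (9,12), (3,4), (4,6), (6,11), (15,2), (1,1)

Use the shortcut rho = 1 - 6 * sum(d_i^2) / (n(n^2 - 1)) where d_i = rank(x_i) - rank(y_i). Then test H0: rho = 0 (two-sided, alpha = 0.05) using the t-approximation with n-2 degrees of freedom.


Step 1: Rank x and y separately (midranks; no ties here).
rank(x): 9->5, 3->2, 4->3, 6->4, 15->6, 1->1
rank(y): 12->6, 4->3, 6->4, 11->5, 2->2, 1->1
Step 2: d_i = R_x(i) - R_y(i); compute d_i^2.
  (5-6)^2=1, (2-3)^2=1, (3-4)^2=1, (4-5)^2=1, (6-2)^2=16, (1-1)^2=0
sum(d^2) = 20.
Step 3: rho = 1 - 6*20 / (6*(6^2 - 1)) = 1 - 120/210 = 0.428571.
Step 4: Under H0, t = rho * sqrt((n-2)/(1-rho^2)) = 0.9487 ~ t(4).
Step 5: Two-sided p-value from the t-distribution with 4 df = 0.396501.
Step 6: alpha = 0.05. fail to reject H0.

rho = 0.4286, p = 0.396501, fail to reject H0 at alpha = 0.05.


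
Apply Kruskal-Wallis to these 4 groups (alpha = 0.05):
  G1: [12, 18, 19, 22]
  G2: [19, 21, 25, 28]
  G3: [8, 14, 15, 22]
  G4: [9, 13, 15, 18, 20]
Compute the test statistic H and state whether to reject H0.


Step 1: Combine all N = 17 observations and assign midranks.
sorted (value, group, rank): (8,G3,1), (9,G4,2), (12,G1,3), (13,G4,4), (14,G3,5), (15,G3,6.5), (15,G4,6.5), (18,G1,8.5), (18,G4,8.5), (19,G1,10.5), (19,G2,10.5), (20,G4,12), (21,G2,13), (22,G1,14.5), (22,G3,14.5), (25,G2,16), (28,G2,17)
Step 2: Sum ranks within each group.
R_1 = 36.5 (n_1 = 4)
R_2 = 56.5 (n_2 = 4)
R_3 = 27 (n_3 = 4)
R_4 = 33 (n_4 = 5)
Step 3: H = 12/(N(N+1)) * sum(R_i^2/n_i) - 3(N+1)
     = 12/(17*18) * (36.5^2/4 + 56.5^2/4 + 27^2/4 + 33^2/5) - 3*18
     = 0.039216 * 1531.17 - 54
     = 6.046078.
Step 4: Ties present; correction factor C = 1 - 24/(17^3 - 17) = 0.995098. Corrected H = 6.046078 / 0.995098 = 6.075862.
Step 5: Under H0, H ~ chi^2(3); p-value = 0.107977.
Step 6: alpha = 0.05. fail to reject H0.

H = 6.0759, df = 3, p = 0.107977, fail to reject H0.


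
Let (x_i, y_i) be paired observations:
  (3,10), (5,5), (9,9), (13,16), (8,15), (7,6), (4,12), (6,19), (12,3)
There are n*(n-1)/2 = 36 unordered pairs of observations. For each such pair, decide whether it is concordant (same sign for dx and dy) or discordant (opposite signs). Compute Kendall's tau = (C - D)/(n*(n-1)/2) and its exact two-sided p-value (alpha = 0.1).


Step 1: Enumerate the 36 unordered pairs (i,j) with i<j and classify each by sign(x_j-x_i) * sign(y_j-y_i).
  (1,2):dx=+2,dy=-5->D; (1,3):dx=+6,dy=-1->D; (1,4):dx=+10,dy=+6->C; (1,5):dx=+5,dy=+5->C
  (1,6):dx=+4,dy=-4->D; (1,7):dx=+1,dy=+2->C; (1,8):dx=+3,dy=+9->C; (1,9):dx=+9,dy=-7->D
  (2,3):dx=+4,dy=+4->C; (2,4):dx=+8,dy=+11->C; (2,5):dx=+3,dy=+10->C; (2,6):dx=+2,dy=+1->C
  (2,7):dx=-1,dy=+7->D; (2,8):dx=+1,dy=+14->C; (2,9):dx=+7,dy=-2->D; (3,4):dx=+4,dy=+7->C
  (3,5):dx=-1,dy=+6->D; (3,6):dx=-2,dy=-3->C; (3,7):dx=-5,dy=+3->D; (3,8):dx=-3,dy=+10->D
  (3,9):dx=+3,dy=-6->D; (4,5):dx=-5,dy=-1->C; (4,6):dx=-6,dy=-10->C; (4,7):dx=-9,dy=-4->C
  (4,8):dx=-7,dy=+3->D; (4,9):dx=-1,dy=-13->C; (5,6):dx=-1,dy=-9->C; (5,7):dx=-4,dy=-3->C
  (5,8):dx=-2,dy=+4->D; (5,9):dx=+4,dy=-12->D; (6,7):dx=-3,dy=+6->D; (6,8):dx=-1,dy=+13->D
  (6,9):dx=+5,dy=-3->D; (7,8):dx=+2,dy=+7->C; (7,9):dx=+8,dy=-9->D; (8,9):dx=+6,dy=-16->D
Step 2: C = 18, D = 18, total pairs = 36.
Step 3: tau = (C - D)/(n(n-1)/2) = (18 - 18)/36 = 0.000000.
Step 4: Exact two-sided p-value (enumerate n! = 362880 permutations of y under H0): p = 1.000000.
Step 5: alpha = 0.1. fail to reject H0.

tau_b = 0.0000 (C=18, D=18), p = 1.000000, fail to reject H0.


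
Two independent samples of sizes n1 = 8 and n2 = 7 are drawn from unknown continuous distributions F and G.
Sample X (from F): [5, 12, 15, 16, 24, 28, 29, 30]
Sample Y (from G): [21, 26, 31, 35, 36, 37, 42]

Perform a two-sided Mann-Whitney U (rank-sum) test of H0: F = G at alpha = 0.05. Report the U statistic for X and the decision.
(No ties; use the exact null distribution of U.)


Step 1: Combine and sort all 15 observations; assign midranks.
sorted (value, group): (5,X), (12,X), (15,X), (16,X), (21,Y), (24,X), (26,Y), (28,X), (29,X), (30,X), (31,Y), (35,Y), (36,Y), (37,Y), (42,Y)
ranks: 5->1, 12->2, 15->3, 16->4, 21->5, 24->6, 26->7, 28->8, 29->9, 30->10, 31->11, 35->12, 36->13, 37->14, 42->15
Step 2: Rank sum for X: R1 = 1 + 2 + 3 + 4 + 6 + 8 + 9 + 10 = 43.
Step 3: U_X = R1 - n1(n1+1)/2 = 43 - 8*9/2 = 43 - 36 = 7.
       U_Y = n1*n2 - U_X = 56 - 7 = 49.
Step 4: No ties, so the exact null distribution of U (based on enumerating the C(15,8) = 6435 equally likely rank assignments) gives the two-sided p-value.
Step 5: p-value = 0.013986; compare to alpha = 0.05. reject H0.

U_X = 7, p = 0.013986, reject H0 at alpha = 0.05.


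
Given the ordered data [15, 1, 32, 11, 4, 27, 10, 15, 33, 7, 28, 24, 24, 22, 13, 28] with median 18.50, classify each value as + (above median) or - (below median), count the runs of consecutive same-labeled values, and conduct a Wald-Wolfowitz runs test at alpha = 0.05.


Step 1: Compute median = 18.50; label A = above, B = below.
Labels in order: BBABBABBABAAAABA  (n_A = 8, n_B = 8)
Step 2: Count runs R = 10.
Step 3: Under H0 (random ordering), E[R] = 2*n_A*n_B/(n_A+n_B) + 1 = 2*8*8/16 + 1 = 9.0000.
        Var[R] = 2*n_A*n_B*(2*n_A*n_B - n_A - n_B) / ((n_A+n_B)^2 * (n_A+n_B-1)) = 14336/3840 = 3.7333.
        SD[R] = 1.9322.
Step 4: Continuity-corrected z = (R - 0.5 - E[R]) / SD[R] = (10 - 0.5 - 9.0000) / 1.9322 = 0.2588.
Step 5: Two-sided p-value via normal approximation = 2*(1 - Phi(|z|)) = 0.795809.
Step 6: alpha = 0.05. fail to reject H0.

R = 10, z = 0.2588, p = 0.795809, fail to reject H0.


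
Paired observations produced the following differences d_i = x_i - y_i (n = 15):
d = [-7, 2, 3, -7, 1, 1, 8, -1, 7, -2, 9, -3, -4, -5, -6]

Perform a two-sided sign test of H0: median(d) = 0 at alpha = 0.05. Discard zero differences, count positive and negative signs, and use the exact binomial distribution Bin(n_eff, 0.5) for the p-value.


Step 1: Discard zero differences. Original n = 15; n_eff = number of nonzero differences = 15.
Nonzero differences (with sign): -7, +2, +3, -7, +1, +1, +8, -1, +7, -2, +9, -3, -4, -5, -6
Step 2: Count signs: positive = 7, negative = 8.
Step 3: Under H0: P(positive) = 0.5, so the number of positives S ~ Bin(15, 0.5).
Step 4: Two-sided exact p-value = sum of Bin(15,0.5) probabilities at or below the observed probability = 1.000000.
Step 5: alpha = 0.05. fail to reject H0.

n_eff = 15, pos = 7, neg = 8, p = 1.000000, fail to reject H0.


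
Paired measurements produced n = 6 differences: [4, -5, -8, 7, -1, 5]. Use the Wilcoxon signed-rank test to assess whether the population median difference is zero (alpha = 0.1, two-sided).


Step 1: Drop any zero differences (none here) and take |d_i|.
|d| = [4, 5, 8, 7, 1, 5]
Step 2: Midrank |d_i| (ties get averaged ranks).
ranks: |4|->2, |5|->3.5, |8|->6, |7|->5, |1|->1, |5|->3.5
Step 3: Attach original signs; sum ranks with positive sign and with negative sign.
W+ = 2 + 5 + 3.5 = 10.5
W- = 3.5 + 6 + 1 = 10.5
(Check: W+ + W- = 21 should equal n(n+1)/2 = 21.)
Step 4: Test statistic W = min(W+, W-) = 10.5.
Step 5: Ties in |d|, so use the tie-corrected normal approximation.
        E[W] = n(n+1)/4 = 6*7/4 = 10.5.
        Tie groups: |d|=5 (t=2); sum(t^3 - t) = 6.
        Var[W] = n(n+1)(2n+1)/24 - sum(t^3-t)/48 = 546/24 - 6/48 = 22.625.
        z = (W - E[W]) / sqrt(Var[W]) = (10.5 - 10.5) / 4.7566 = 0.0000.
        Two-sided p = 2*Phi(z) = 1.000000.
Step 6: alpha = 0.1. fail to reject H0.

W+ = 10.5, W- = 10.5, W = min = 10.5, p = 1.000000, fail to reject H0.


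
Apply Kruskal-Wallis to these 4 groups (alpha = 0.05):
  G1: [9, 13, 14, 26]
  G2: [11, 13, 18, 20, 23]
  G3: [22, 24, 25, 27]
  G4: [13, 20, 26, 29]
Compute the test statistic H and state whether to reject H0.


Step 1: Combine all N = 17 observations and assign midranks.
sorted (value, group, rank): (9,G1,1), (11,G2,2), (13,G1,4), (13,G2,4), (13,G4,4), (14,G1,6), (18,G2,7), (20,G2,8.5), (20,G4,8.5), (22,G3,10), (23,G2,11), (24,G3,12), (25,G3,13), (26,G1,14.5), (26,G4,14.5), (27,G3,16), (29,G4,17)
Step 2: Sum ranks within each group.
R_1 = 25.5 (n_1 = 4)
R_2 = 32.5 (n_2 = 5)
R_3 = 51 (n_3 = 4)
R_4 = 44 (n_4 = 4)
Step 3: H = 12/(N(N+1)) * sum(R_i^2/n_i) - 3(N+1)
     = 12/(17*18) * (25.5^2/4 + 32.5^2/5 + 51^2/4 + 44^2/4) - 3*18
     = 0.039216 * 1508.06 - 54
     = 5.139706.
Step 4: Ties present; correction factor C = 1 - 36/(17^3 - 17) = 0.992647. Corrected H = 5.139706 / 0.992647 = 5.177778.
Step 5: Under H0, H ~ chi^2(3); p-value = 0.159233.
Step 6: alpha = 0.05. fail to reject H0.

H = 5.1778, df = 3, p = 0.159233, fail to reject H0.


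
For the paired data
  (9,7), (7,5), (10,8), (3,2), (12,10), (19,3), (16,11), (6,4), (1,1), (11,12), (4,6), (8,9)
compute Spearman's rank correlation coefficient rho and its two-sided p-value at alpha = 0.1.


Step 1: Rank x and y separately (midranks; no ties here).
rank(x): 9->7, 7->5, 10->8, 3->2, 12->10, 19->12, 16->11, 6->4, 1->1, 11->9, 4->3, 8->6
rank(y): 7->7, 5->5, 8->8, 2->2, 10->10, 3->3, 11->11, 4->4, 1->1, 12->12, 6->6, 9->9
Step 2: d_i = R_x(i) - R_y(i); compute d_i^2.
  (7-7)^2=0, (5-5)^2=0, (8-8)^2=0, (2-2)^2=0, (10-10)^2=0, (12-3)^2=81, (11-11)^2=0, (4-4)^2=0, (1-1)^2=0, (9-12)^2=9, (3-6)^2=9, (6-9)^2=9
sum(d^2) = 108.
Step 3: rho = 1 - 6*108 / (12*(12^2 - 1)) = 1 - 648/1716 = 0.622378.
Step 4: Under H0, t = rho * sqrt((n-2)/(1-rho^2)) = 2.5145 ~ t(10).
Step 5: Two-sided p-value from the t-distribution with 10 df = 0.030676.
Step 6: alpha = 0.1. reject H0.

rho = 0.6224, p = 0.030676, reject H0 at alpha = 0.1.


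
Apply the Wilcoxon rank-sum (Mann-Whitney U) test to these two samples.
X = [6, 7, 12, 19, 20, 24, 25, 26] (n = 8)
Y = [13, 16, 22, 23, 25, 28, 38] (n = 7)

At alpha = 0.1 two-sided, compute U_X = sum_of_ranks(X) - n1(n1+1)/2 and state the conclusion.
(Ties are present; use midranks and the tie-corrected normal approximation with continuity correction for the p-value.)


Step 1: Combine and sort all 15 observations; assign midranks.
sorted (value, group): (6,X), (7,X), (12,X), (13,Y), (16,Y), (19,X), (20,X), (22,Y), (23,Y), (24,X), (25,X), (25,Y), (26,X), (28,Y), (38,Y)
ranks: 6->1, 7->2, 12->3, 13->4, 16->5, 19->6, 20->7, 22->8, 23->9, 24->10, 25->11.5, 25->11.5, 26->13, 28->14, 38->15
Step 2: Rank sum for X: R1 = 1 + 2 + 3 + 6 + 7 + 10 + 11.5 + 13 = 53.5.
Step 3: U_X = R1 - n1(n1+1)/2 = 53.5 - 8*9/2 = 53.5 - 36 = 17.5.
       U_Y = n1*n2 - U_X = 56 - 17.5 = 38.5.
Step 4: Ties are present, so use the tie-corrected normal approximation (with continuity correction) for the p-value.
Step 5: p-value = 0.246738; compare to alpha = 0.1. fail to reject H0.

U_X = 17.5, p = 0.246738, fail to reject H0 at alpha = 0.1.


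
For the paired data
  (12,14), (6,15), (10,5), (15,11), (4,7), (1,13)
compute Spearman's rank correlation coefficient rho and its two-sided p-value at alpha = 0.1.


Step 1: Rank x and y separately (midranks; no ties here).
rank(x): 12->5, 6->3, 10->4, 15->6, 4->2, 1->1
rank(y): 14->5, 15->6, 5->1, 11->3, 7->2, 13->4
Step 2: d_i = R_x(i) - R_y(i); compute d_i^2.
  (5-5)^2=0, (3-6)^2=9, (4-1)^2=9, (6-3)^2=9, (2-2)^2=0, (1-4)^2=9
sum(d^2) = 36.
Step 3: rho = 1 - 6*36 / (6*(6^2 - 1)) = 1 - 216/210 = -0.028571.
Step 4: Under H0, t = rho * sqrt((n-2)/(1-rho^2)) = -0.0572 ~ t(4).
Step 5: Two-sided p-value from the t-distribution with 4 df = 0.957155.
Step 6: alpha = 0.1. fail to reject H0.

rho = -0.0286, p = 0.957155, fail to reject H0 at alpha = 0.1.


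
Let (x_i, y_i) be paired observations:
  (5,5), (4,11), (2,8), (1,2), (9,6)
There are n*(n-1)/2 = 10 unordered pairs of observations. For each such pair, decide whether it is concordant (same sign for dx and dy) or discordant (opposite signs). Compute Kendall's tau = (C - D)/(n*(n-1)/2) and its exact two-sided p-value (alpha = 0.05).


Step 1: Enumerate the 10 unordered pairs (i,j) with i<j and classify each by sign(x_j-x_i) * sign(y_j-y_i).
  (1,2):dx=-1,dy=+6->D; (1,3):dx=-3,dy=+3->D; (1,4):dx=-4,dy=-3->C; (1,5):dx=+4,dy=+1->C
  (2,3):dx=-2,dy=-3->C; (2,4):dx=-3,dy=-9->C; (2,5):dx=+5,dy=-5->D; (3,4):dx=-1,dy=-6->C
  (3,5):dx=+7,dy=-2->D; (4,5):dx=+8,dy=+4->C
Step 2: C = 6, D = 4, total pairs = 10.
Step 3: tau = (C - D)/(n(n-1)/2) = (6 - 4)/10 = 0.200000.
Step 4: Exact two-sided p-value (enumerate n! = 120 permutations of y under H0): p = 0.816667.
Step 5: alpha = 0.05. fail to reject H0.

tau_b = 0.2000 (C=6, D=4), p = 0.816667, fail to reject H0.


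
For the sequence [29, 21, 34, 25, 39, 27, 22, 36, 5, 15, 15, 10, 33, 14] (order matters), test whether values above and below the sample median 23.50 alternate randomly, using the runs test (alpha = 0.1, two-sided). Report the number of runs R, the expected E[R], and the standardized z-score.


Step 1: Compute median = 23.50; label A = above, B = below.
Labels in order: ABAAAABABBBBAB  (n_A = 7, n_B = 7)
Step 2: Count runs R = 8.
Step 3: Under H0 (random ordering), E[R] = 2*n_A*n_B/(n_A+n_B) + 1 = 2*7*7/14 + 1 = 8.0000.
        Var[R] = 2*n_A*n_B*(2*n_A*n_B - n_A - n_B) / ((n_A+n_B)^2 * (n_A+n_B-1)) = 8232/2548 = 3.2308.
        SD[R] = 1.7974.
Step 4: R = E[R], so z = 0 with no continuity correction.
Step 5: Two-sided p-value via normal approximation = 2*(1 - Phi(|z|)) = 1.000000.
Step 6: alpha = 0.1. fail to reject H0.

R = 8, z = 0.0000, p = 1.000000, fail to reject H0.


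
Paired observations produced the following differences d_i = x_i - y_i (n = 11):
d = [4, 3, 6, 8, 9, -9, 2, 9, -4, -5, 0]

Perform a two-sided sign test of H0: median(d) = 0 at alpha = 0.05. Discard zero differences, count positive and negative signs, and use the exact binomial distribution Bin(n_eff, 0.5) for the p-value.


Step 1: Discard zero differences. Original n = 11; n_eff = number of nonzero differences = 10.
Nonzero differences (with sign): +4, +3, +6, +8, +9, -9, +2, +9, -4, -5
Step 2: Count signs: positive = 7, negative = 3.
Step 3: Under H0: P(positive) = 0.5, so the number of positives S ~ Bin(10, 0.5).
Step 4: Two-sided exact p-value = sum of Bin(10,0.5) probabilities at or below the observed probability = 0.343750.
Step 5: alpha = 0.05. fail to reject H0.

n_eff = 10, pos = 7, neg = 3, p = 0.343750, fail to reject H0.


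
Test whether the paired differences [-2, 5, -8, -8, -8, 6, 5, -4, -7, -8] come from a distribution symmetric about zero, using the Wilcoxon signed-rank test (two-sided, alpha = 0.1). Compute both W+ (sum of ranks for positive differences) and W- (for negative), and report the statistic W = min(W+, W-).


Step 1: Drop any zero differences (none here) and take |d_i|.
|d| = [2, 5, 8, 8, 8, 6, 5, 4, 7, 8]
Step 2: Midrank |d_i| (ties get averaged ranks).
ranks: |2|->1, |5|->3.5, |8|->8.5, |8|->8.5, |8|->8.5, |6|->5, |5|->3.5, |4|->2, |7|->6, |8|->8.5
Step 3: Attach original signs; sum ranks with positive sign and with negative sign.
W+ = 3.5 + 5 + 3.5 = 12
W- = 1 + 8.5 + 8.5 + 8.5 + 2 + 6 + 8.5 = 43
(Check: W+ + W- = 55 should equal n(n+1)/2 = 55.)
Step 4: Test statistic W = min(W+, W-) = 12.
Step 5: Ties in |d|, so use the tie-corrected normal approximation.
        E[W] = n(n+1)/4 = 10*11/4 = 27.5.
        Tie groups: |d|=5 (t=2), |d|=8 (t=4); sum(t^3 - t) = 66.
        Var[W] = n(n+1)(2n+1)/24 - sum(t^3-t)/48 = 2310/24 - 66/48 = 94.875.
        z = (W - E[W]) / sqrt(Var[W]) = (12 - 27.5) / 9.7404 = -1.5913.
        Two-sided p = 2*Phi(z) = 0.111539.
Step 6: alpha = 0.1. fail to reject H0.

W+ = 12, W- = 43, W = min = 12, p = 0.111539, fail to reject H0.


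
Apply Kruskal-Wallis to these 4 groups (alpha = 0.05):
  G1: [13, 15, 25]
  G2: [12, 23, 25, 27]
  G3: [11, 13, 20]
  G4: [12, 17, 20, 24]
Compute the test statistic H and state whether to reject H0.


Step 1: Combine all N = 14 observations and assign midranks.
sorted (value, group, rank): (11,G3,1), (12,G2,2.5), (12,G4,2.5), (13,G1,4.5), (13,G3,4.5), (15,G1,6), (17,G4,7), (20,G3,8.5), (20,G4,8.5), (23,G2,10), (24,G4,11), (25,G1,12.5), (25,G2,12.5), (27,G2,14)
Step 2: Sum ranks within each group.
R_1 = 23 (n_1 = 3)
R_2 = 39 (n_2 = 4)
R_3 = 14 (n_3 = 3)
R_4 = 29 (n_4 = 4)
Step 3: H = 12/(N(N+1)) * sum(R_i^2/n_i) - 3(N+1)
     = 12/(14*15) * (23^2/3 + 39^2/4 + 14^2/3 + 29^2/4) - 3*15
     = 0.057143 * 832.167 - 45
     = 2.552381.
Step 4: Ties present; correction factor C = 1 - 24/(14^3 - 14) = 0.991209. Corrected H = 2.552381 / 0.991209 = 2.575018.
Step 5: Under H0, H ~ chi^2(3); p-value = 0.461886.
Step 6: alpha = 0.05. fail to reject H0.

H = 2.5750, df = 3, p = 0.461886, fail to reject H0.


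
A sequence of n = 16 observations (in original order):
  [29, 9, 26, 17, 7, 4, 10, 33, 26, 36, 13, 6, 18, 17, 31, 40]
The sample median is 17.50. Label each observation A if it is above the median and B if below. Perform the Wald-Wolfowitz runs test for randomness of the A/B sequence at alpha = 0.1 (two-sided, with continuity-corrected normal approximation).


Step 1: Compute median = 17.50; label A = above, B = below.
Labels in order: ABABBBBAAABBABAA  (n_A = 8, n_B = 8)
Step 2: Count runs R = 9.
Step 3: Under H0 (random ordering), E[R] = 2*n_A*n_B/(n_A+n_B) + 1 = 2*8*8/16 + 1 = 9.0000.
        Var[R] = 2*n_A*n_B*(2*n_A*n_B - n_A - n_B) / ((n_A+n_B)^2 * (n_A+n_B-1)) = 14336/3840 = 3.7333.
        SD[R] = 1.9322.
Step 4: R = E[R], so z = 0 with no continuity correction.
Step 5: Two-sided p-value via normal approximation = 2*(1 - Phi(|z|)) = 1.000000.
Step 6: alpha = 0.1. fail to reject H0.

R = 9, z = 0.0000, p = 1.000000, fail to reject H0.


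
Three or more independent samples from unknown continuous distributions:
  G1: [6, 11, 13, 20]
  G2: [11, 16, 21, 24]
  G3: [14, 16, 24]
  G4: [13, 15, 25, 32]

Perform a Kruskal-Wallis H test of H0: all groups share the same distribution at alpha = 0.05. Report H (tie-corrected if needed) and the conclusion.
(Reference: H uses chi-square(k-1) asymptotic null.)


Step 1: Combine all N = 15 observations and assign midranks.
sorted (value, group, rank): (6,G1,1), (11,G1,2.5), (11,G2,2.5), (13,G1,4.5), (13,G4,4.5), (14,G3,6), (15,G4,7), (16,G2,8.5), (16,G3,8.5), (20,G1,10), (21,G2,11), (24,G2,12.5), (24,G3,12.5), (25,G4,14), (32,G4,15)
Step 2: Sum ranks within each group.
R_1 = 18 (n_1 = 4)
R_2 = 34.5 (n_2 = 4)
R_3 = 27 (n_3 = 3)
R_4 = 40.5 (n_4 = 4)
Step 3: H = 12/(N(N+1)) * sum(R_i^2/n_i) - 3(N+1)
     = 12/(15*16) * (18^2/4 + 34.5^2/4 + 27^2/3 + 40.5^2/4) - 3*16
     = 0.050000 * 1031.62 - 48
     = 3.581250.
Step 4: Ties present; correction factor C = 1 - 24/(15^3 - 15) = 0.992857. Corrected H = 3.581250 / 0.992857 = 3.607014.
Step 5: Under H0, H ~ chi^2(3); p-value = 0.307146.
Step 6: alpha = 0.05. fail to reject H0.

H = 3.6070, df = 3, p = 0.307146, fail to reject H0.


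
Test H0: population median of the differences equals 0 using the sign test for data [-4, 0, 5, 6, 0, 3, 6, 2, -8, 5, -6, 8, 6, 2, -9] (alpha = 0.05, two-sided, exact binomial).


Step 1: Discard zero differences. Original n = 15; n_eff = number of nonzero differences = 13.
Nonzero differences (with sign): -4, +5, +6, +3, +6, +2, -8, +5, -6, +8, +6, +2, -9
Step 2: Count signs: positive = 9, negative = 4.
Step 3: Under H0: P(positive) = 0.5, so the number of positives S ~ Bin(13, 0.5).
Step 4: Two-sided exact p-value = sum of Bin(13,0.5) probabilities at or below the observed probability = 0.266846.
Step 5: alpha = 0.05. fail to reject H0.

n_eff = 13, pos = 9, neg = 4, p = 0.266846, fail to reject H0.


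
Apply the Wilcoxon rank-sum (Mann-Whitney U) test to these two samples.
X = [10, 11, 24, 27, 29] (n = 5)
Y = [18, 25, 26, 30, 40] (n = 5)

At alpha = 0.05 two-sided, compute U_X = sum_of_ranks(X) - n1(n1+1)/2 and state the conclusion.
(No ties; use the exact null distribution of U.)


Step 1: Combine and sort all 10 observations; assign midranks.
sorted (value, group): (10,X), (11,X), (18,Y), (24,X), (25,Y), (26,Y), (27,X), (29,X), (30,Y), (40,Y)
ranks: 10->1, 11->2, 18->3, 24->4, 25->5, 26->6, 27->7, 29->8, 30->9, 40->10
Step 2: Rank sum for X: R1 = 1 + 2 + 4 + 7 + 8 = 22.
Step 3: U_X = R1 - n1(n1+1)/2 = 22 - 5*6/2 = 22 - 15 = 7.
       U_Y = n1*n2 - U_X = 25 - 7 = 18.
Step 4: No ties, so the exact null distribution of U (based on enumerating the C(10,5) = 252 equally likely rank assignments) gives the two-sided p-value.
Step 5: p-value = 0.309524; compare to alpha = 0.05. fail to reject H0.

U_X = 7, p = 0.309524, fail to reject H0 at alpha = 0.05.


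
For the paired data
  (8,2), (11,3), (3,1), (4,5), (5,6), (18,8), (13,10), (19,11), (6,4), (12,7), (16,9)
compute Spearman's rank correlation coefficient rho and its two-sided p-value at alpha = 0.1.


Step 1: Rank x and y separately (midranks; no ties here).
rank(x): 8->5, 11->6, 3->1, 4->2, 5->3, 18->10, 13->8, 19->11, 6->4, 12->7, 16->9
rank(y): 2->2, 3->3, 1->1, 5->5, 6->6, 8->8, 10->10, 11->11, 4->4, 7->7, 9->9
Step 2: d_i = R_x(i) - R_y(i); compute d_i^2.
  (5-2)^2=9, (6-3)^2=9, (1-1)^2=0, (2-5)^2=9, (3-6)^2=9, (10-8)^2=4, (8-10)^2=4, (11-11)^2=0, (4-4)^2=0, (7-7)^2=0, (9-9)^2=0
sum(d^2) = 44.
Step 3: rho = 1 - 6*44 / (11*(11^2 - 1)) = 1 - 264/1320 = 0.800000.
Step 4: Under H0, t = rho * sqrt((n-2)/(1-rho^2)) = 4.0000 ~ t(9).
Step 5: Two-sided p-value from the t-distribution with 9 df = 0.003110.
Step 6: alpha = 0.1. reject H0.

rho = 0.8000, p = 0.003110, reject H0 at alpha = 0.1.


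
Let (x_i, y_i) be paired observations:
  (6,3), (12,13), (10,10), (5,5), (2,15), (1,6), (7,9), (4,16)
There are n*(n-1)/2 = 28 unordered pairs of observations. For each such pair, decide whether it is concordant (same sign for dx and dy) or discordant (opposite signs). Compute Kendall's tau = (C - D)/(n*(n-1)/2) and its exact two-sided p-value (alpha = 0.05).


Step 1: Enumerate the 28 unordered pairs (i,j) with i<j and classify each by sign(x_j-x_i) * sign(y_j-y_i).
  (1,2):dx=+6,dy=+10->C; (1,3):dx=+4,dy=+7->C; (1,4):dx=-1,dy=+2->D; (1,5):dx=-4,dy=+12->D
  (1,6):dx=-5,dy=+3->D; (1,7):dx=+1,dy=+6->C; (1,8):dx=-2,dy=+13->D; (2,3):dx=-2,dy=-3->C
  (2,4):dx=-7,dy=-8->C; (2,5):dx=-10,dy=+2->D; (2,6):dx=-11,dy=-7->C; (2,7):dx=-5,dy=-4->C
  (2,8):dx=-8,dy=+3->D; (3,4):dx=-5,dy=-5->C; (3,5):dx=-8,dy=+5->D; (3,6):dx=-9,dy=-4->C
  (3,7):dx=-3,dy=-1->C; (3,8):dx=-6,dy=+6->D; (4,5):dx=-3,dy=+10->D; (4,6):dx=-4,dy=+1->D
  (4,7):dx=+2,dy=+4->C; (4,8):dx=-1,dy=+11->D; (5,6):dx=-1,dy=-9->C; (5,7):dx=+5,dy=-6->D
  (5,8):dx=+2,dy=+1->C; (6,7):dx=+6,dy=+3->C; (6,8):dx=+3,dy=+10->C; (7,8):dx=-3,dy=+7->D
Step 2: C = 15, D = 13, total pairs = 28.
Step 3: tau = (C - D)/(n(n-1)/2) = (15 - 13)/28 = 0.071429.
Step 4: Exact two-sided p-value (enumerate n! = 40320 permutations of y under H0): p = 0.904861.
Step 5: alpha = 0.05. fail to reject H0.

tau_b = 0.0714 (C=15, D=13), p = 0.904861, fail to reject H0.


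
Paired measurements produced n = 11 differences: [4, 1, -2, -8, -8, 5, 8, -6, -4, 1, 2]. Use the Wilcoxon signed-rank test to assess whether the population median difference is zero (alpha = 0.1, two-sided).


Step 1: Drop any zero differences (none here) and take |d_i|.
|d| = [4, 1, 2, 8, 8, 5, 8, 6, 4, 1, 2]
Step 2: Midrank |d_i| (ties get averaged ranks).
ranks: |4|->5.5, |1|->1.5, |2|->3.5, |8|->10, |8|->10, |5|->7, |8|->10, |6|->8, |4|->5.5, |1|->1.5, |2|->3.5
Step 3: Attach original signs; sum ranks with positive sign and with negative sign.
W+ = 5.5 + 1.5 + 7 + 10 + 1.5 + 3.5 = 29
W- = 3.5 + 10 + 10 + 8 + 5.5 = 37
(Check: W+ + W- = 66 should equal n(n+1)/2 = 66.)
Step 4: Test statistic W = min(W+, W-) = 29.
Step 5: Ties in |d|, so use the tie-corrected normal approximation.
        E[W] = n(n+1)/4 = 11*12/4 = 33.
        Tie groups: |d|=1 (t=2), |d|=2 (t=2), |d|=4 (t=2), |d|=8 (t=3); sum(t^3 - t) = 42.
        Var[W] = n(n+1)(2n+1)/24 - sum(t^3-t)/48 = 3036/24 - 42/48 = 125.625.
        z = (W - E[W]) / sqrt(Var[W]) = (29 - 33) / 11.2083 = -0.3569.
        Two-sided p = 2*Phi(z) = 0.721182.
Step 6: alpha = 0.1. fail to reject H0.

W+ = 29, W- = 37, W = min = 29, p = 0.721182, fail to reject H0.


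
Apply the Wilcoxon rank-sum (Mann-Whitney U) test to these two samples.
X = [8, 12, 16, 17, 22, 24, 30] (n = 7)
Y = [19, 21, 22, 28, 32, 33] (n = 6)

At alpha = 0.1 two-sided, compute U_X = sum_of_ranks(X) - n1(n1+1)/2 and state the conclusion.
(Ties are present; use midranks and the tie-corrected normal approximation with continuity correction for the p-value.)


Step 1: Combine and sort all 13 observations; assign midranks.
sorted (value, group): (8,X), (12,X), (16,X), (17,X), (19,Y), (21,Y), (22,X), (22,Y), (24,X), (28,Y), (30,X), (32,Y), (33,Y)
ranks: 8->1, 12->2, 16->3, 17->4, 19->5, 21->6, 22->7.5, 22->7.5, 24->9, 28->10, 30->11, 32->12, 33->13
Step 2: Rank sum for X: R1 = 1 + 2 + 3 + 4 + 7.5 + 9 + 11 = 37.5.
Step 3: U_X = R1 - n1(n1+1)/2 = 37.5 - 7*8/2 = 37.5 - 28 = 9.5.
       U_Y = n1*n2 - U_X = 42 - 9.5 = 32.5.
Step 4: Ties are present, so use the tie-corrected normal approximation (with continuity correction) for the p-value.
Step 5: p-value = 0.115582; compare to alpha = 0.1. fail to reject H0.

U_X = 9.5, p = 0.115582, fail to reject H0 at alpha = 0.1.


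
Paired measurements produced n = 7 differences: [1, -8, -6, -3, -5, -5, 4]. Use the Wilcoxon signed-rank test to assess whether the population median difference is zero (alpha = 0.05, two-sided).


Step 1: Drop any zero differences (none here) and take |d_i|.
|d| = [1, 8, 6, 3, 5, 5, 4]
Step 2: Midrank |d_i| (ties get averaged ranks).
ranks: |1|->1, |8|->7, |6|->6, |3|->2, |5|->4.5, |5|->4.5, |4|->3
Step 3: Attach original signs; sum ranks with positive sign and with negative sign.
W+ = 1 + 3 = 4
W- = 7 + 6 + 2 + 4.5 + 4.5 = 24
(Check: W+ + W- = 28 should equal n(n+1)/2 = 28.)
Step 4: Test statistic W = min(W+, W-) = 4.
Step 5: Ties in |d|, so use the tie-corrected normal approximation.
        E[W] = n(n+1)/4 = 7*8/4 = 14.
        Tie groups: |d|=5 (t=2); sum(t^3 - t) = 6.
        Var[W] = n(n+1)(2n+1)/24 - sum(t^3-t)/48 = 840/24 - 6/48 = 34.875.
        z = (W - E[W]) / sqrt(Var[W]) = (4 - 14) / 5.9055 = -1.6933.
        Two-sided p = 2*Phi(z) = 0.090392.
Step 6: alpha = 0.05. fail to reject H0.

W+ = 4, W- = 24, W = min = 4, p = 0.090392, fail to reject H0.


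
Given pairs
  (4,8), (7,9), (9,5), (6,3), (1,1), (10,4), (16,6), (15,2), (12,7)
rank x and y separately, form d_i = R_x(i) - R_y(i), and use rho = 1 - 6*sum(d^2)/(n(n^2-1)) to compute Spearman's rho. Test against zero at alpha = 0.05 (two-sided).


Step 1: Rank x and y separately (midranks; no ties here).
rank(x): 4->2, 7->4, 9->5, 6->3, 1->1, 10->6, 16->9, 15->8, 12->7
rank(y): 8->8, 9->9, 5->5, 3->3, 1->1, 4->4, 6->6, 2->2, 7->7
Step 2: d_i = R_x(i) - R_y(i); compute d_i^2.
  (2-8)^2=36, (4-9)^2=25, (5-5)^2=0, (3-3)^2=0, (1-1)^2=0, (6-4)^2=4, (9-6)^2=9, (8-2)^2=36, (7-7)^2=0
sum(d^2) = 110.
Step 3: rho = 1 - 6*110 / (9*(9^2 - 1)) = 1 - 660/720 = 0.083333.
Step 4: Under H0, t = rho * sqrt((n-2)/(1-rho^2)) = 0.2212 ~ t(7).
Step 5: Two-sided p-value from the t-distribution with 7 df = 0.831214.
Step 6: alpha = 0.05. fail to reject H0.

rho = 0.0833, p = 0.831214, fail to reject H0 at alpha = 0.05.


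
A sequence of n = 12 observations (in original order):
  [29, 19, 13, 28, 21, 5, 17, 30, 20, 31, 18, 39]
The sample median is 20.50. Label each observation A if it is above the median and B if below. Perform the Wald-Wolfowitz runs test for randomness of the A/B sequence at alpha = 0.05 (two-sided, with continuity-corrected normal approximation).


Step 1: Compute median = 20.50; label A = above, B = below.
Labels in order: ABBAABBABABA  (n_A = 6, n_B = 6)
Step 2: Count runs R = 9.
Step 3: Under H0 (random ordering), E[R] = 2*n_A*n_B/(n_A+n_B) + 1 = 2*6*6/12 + 1 = 7.0000.
        Var[R] = 2*n_A*n_B*(2*n_A*n_B - n_A - n_B) / ((n_A+n_B)^2 * (n_A+n_B-1)) = 4320/1584 = 2.7273.
        SD[R] = 1.6514.
Step 4: Continuity-corrected z = (R - 0.5 - E[R]) / SD[R] = (9 - 0.5 - 7.0000) / 1.6514 = 0.9083.
Step 5: Two-sided p-value via normal approximation = 2*(1 - Phi(|z|)) = 0.363722.
Step 6: alpha = 0.05. fail to reject H0.

R = 9, z = 0.9083, p = 0.363722, fail to reject H0.


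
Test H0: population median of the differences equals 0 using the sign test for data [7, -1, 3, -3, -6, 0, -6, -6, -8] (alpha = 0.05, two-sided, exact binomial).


Step 1: Discard zero differences. Original n = 9; n_eff = number of nonzero differences = 8.
Nonzero differences (with sign): +7, -1, +3, -3, -6, -6, -6, -8
Step 2: Count signs: positive = 2, negative = 6.
Step 3: Under H0: P(positive) = 0.5, so the number of positives S ~ Bin(8, 0.5).
Step 4: Two-sided exact p-value = sum of Bin(8,0.5) probabilities at or below the observed probability = 0.289062.
Step 5: alpha = 0.05. fail to reject H0.

n_eff = 8, pos = 2, neg = 6, p = 0.289062, fail to reject H0.


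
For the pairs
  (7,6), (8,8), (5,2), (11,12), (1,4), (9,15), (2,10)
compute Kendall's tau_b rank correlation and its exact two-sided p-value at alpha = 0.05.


Step 1: Enumerate the 21 unordered pairs (i,j) with i<j and classify each by sign(x_j-x_i) * sign(y_j-y_i).
  (1,2):dx=+1,dy=+2->C; (1,3):dx=-2,dy=-4->C; (1,4):dx=+4,dy=+6->C; (1,5):dx=-6,dy=-2->C
  (1,6):dx=+2,dy=+9->C; (1,7):dx=-5,dy=+4->D; (2,3):dx=-3,dy=-6->C; (2,4):dx=+3,dy=+4->C
  (2,5):dx=-7,dy=-4->C; (2,6):dx=+1,dy=+7->C; (2,7):dx=-6,dy=+2->D; (3,4):dx=+6,dy=+10->C
  (3,5):dx=-4,dy=+2->D; (3,6):dx=+4,dy=+13->C; (3,7):dx=-3,dy=+8->D; (4,5):dx=-10,dy=-8->C
  (4,6):dx=-2,dy=+3->D; (4,7):dx=-9,dy=-2->C; (5,6):dx=+8,dy=+11->C; (5,7):dx=+1,dy=+6->C
  (6,7):dx=-7,dy=-5->C
Step 2: C = 16, D = 5, total pairs = 21.
Step 3: tau = (C - D)/(n(n-1)/2) = (16 - 5)/21 = 0.523810.
Step 4: Exact two-sided p-value (enumerate n! = 5040 permutations of y under H0): p = 0.136111.
Step 5: alpha = 0.05. fail to reject H0.

tau_b = 0.5238 (C=16, D=5), p = 0.136111, fail to reject H0.


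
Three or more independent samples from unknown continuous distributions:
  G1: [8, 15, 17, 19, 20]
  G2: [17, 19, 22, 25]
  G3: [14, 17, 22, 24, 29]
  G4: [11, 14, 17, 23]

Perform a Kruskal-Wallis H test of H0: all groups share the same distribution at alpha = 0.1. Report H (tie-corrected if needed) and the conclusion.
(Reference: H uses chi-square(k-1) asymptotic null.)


Step 1: Combine all N = 18 observations and assign midranks.
sorted (value, group, rank): (8,G1,1), (11,G4,2), (14,G3,3.5), (14,G4,3.5), (15,G1,5), (17,G1,7.5), (17,G2,7.5), (17,G3,7.5), (17,G4,7.5), (19,G1,10.5), (19,G2,10.5), (20,G1,12), (22,G2,13.5), (22,G3,13.5), (23,G4,15), (24,G3,16), (25,G2,17), (29,G3,18)
Step 2: Sum ranks within each group.
R_1 = 36 (n_1 = 5)
R_2 = 48.5 (n_2 = 4)
R_3 = 58.5 (n_3 = 5)
R_4 = 28 (n_4 = 4)
Step 3: H = 12/(N(N+1)) * sum(R_i^2/n_i) - 3(N+1)
     = 12/(18*19) * (36^2/5 + 48.5^2/4 + 58.5^2/5 + 28^2/4) - 3*19
     = 0.035088 * 1727.71 - 57
     = 3.621491.
Step 4: Ties present; correction factor C = 1 - 78/(18^3 - 18) = 0.986584. Corrected H = 3.621491 / 0.986584 = 3.670737.
Step 5: Under H0, H ~ chi^2(3); p-value = 0.299284.
Step 6: alpha = 0.1. fail to reject H0.

H = 3.6707, df = 3, p = 0.299284, fail to reject H0.


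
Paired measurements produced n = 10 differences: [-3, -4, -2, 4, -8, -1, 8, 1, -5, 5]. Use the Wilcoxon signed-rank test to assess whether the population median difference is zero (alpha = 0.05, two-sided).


Step 1: Drop any zero differences (none here) and take |d_i|.
|d| = [3, 4, 2, 4, 8, 1, 8, 1, 5, 5]
Step 2: Midrank |d_i| (ties get averaged ranks).
ranks: |3|->4, |4|->5.5, |2|->3, |4|->5.5, |8|->9.5, |1|->1.5, |8|->9.5, |1|->1.5, |5|->7.5, |5|->7.5
Step 3: Attach original signs; sum ranks with positive sign and with negative sign.
W+ = 5.5 + 9.5 + 1.5 + 7.5 = 24
W- = 4 + 5.5 + 3 + 9.5 + 1.5 + 7.5 = 31
(Check: W+ + W- = 55 should equal n(n+1)/2 = 55.)
Step 4: Test statistic W = min(W+, W-) = 24.
Step 5: Ties in |d|, so use the tie-corrected normal approximation.
        E[W] = n(n+1)/4 = 10*11/4 = 27.5.
        Tie groups: |d|=1 (t=2), |d|=4 (t=2), |d|=5 (t=2), |d|=8 (t=2); sum(t^3 - t) = 24.
        Var[W] = n(n+1)(2n+1)/24 - sum(t^3-t)/48 = 2310/24 - 24/48 = 95.75.
        z = (W - E[W]) / sqrt(Var[W]) = (24 - 27.5) / 9.7852 = -0.3577.
        Two-sided p = 2*Phi(z) = 0.720580.
Step 6: alpha = 0.05. fail to reject H0.

W+ = 24, W- = 31, W = min = 24, p = 0.720580, fail to reject H0.


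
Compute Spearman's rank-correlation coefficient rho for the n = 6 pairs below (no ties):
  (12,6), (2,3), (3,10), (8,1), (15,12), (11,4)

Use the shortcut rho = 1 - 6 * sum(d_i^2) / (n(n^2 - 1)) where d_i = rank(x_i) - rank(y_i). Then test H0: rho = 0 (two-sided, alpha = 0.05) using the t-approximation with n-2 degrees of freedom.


Step 1: Rank x and y separately (midranks; no ties here).
rank(x): 12->5, 2->1, 3->2, 8->3, 15->6, 11->4
rank(y): 6->4, 3->2, 10->5, 1->1, 12->6, 4->3
Step 2: d_i = R_x(i) - R_y(i); compute d_i^2.
  (5-4)^2=1, (1-2)^2=1, (2-5)^2=9, (3-1)^2=4, (6-6)^2=0, (4-3)^2=1
sum(d^2) = 16.
Step 3: rho = 1 - 6*16 / (6*(6^2 - 1)) = 1 - 96/210 = 0.542857.
Step 4: Under H0, t = rho * sqrt((n-2)/(1-rho^2)) = 1.2928 ~ t(4).
Step 5: Two-sided p-value from the t-distribution with 4 df = 0.265703.
Step 6: alpha = 0.05. fail to reject H0.

rho = 0.5429, p = 0.265703, fail to reject H0 at alpha = 0.05.


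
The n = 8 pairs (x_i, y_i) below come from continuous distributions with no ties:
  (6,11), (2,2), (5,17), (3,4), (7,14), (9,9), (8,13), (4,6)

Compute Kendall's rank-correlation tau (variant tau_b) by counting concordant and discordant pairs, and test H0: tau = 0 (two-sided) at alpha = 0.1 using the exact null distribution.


Step 1: Enumerate the 28 unordered pairs (i,j) with i<j and classify each by sign(x_j-x_i) * sign(y_j-y_i).
  (1,2):dx=-4,dy=-9->C; (1,3):dx=-1,dy=+6->D; (1,4):dx=-3,dy=-7->C; (1,5):dx=+1,dy=+3->C
  (1,6):dx=+3,dy=-2->D; (1,7):dx=+2,dy=+2->C; (1,8):dx=-2,dy=-5->C; (2,3):dx=+3,dy=+15->C
  (2,4):dx=+1,dy=+2->C; (2,5):dx=+5,dy=+12->C; (2,6):dx=+7,dy=+7->C; (2,7):dx=+6,dy=+11->C
  (2,8):dx=+2,dy=+4->C; (3,4):dx=-2,dy=-13->C; (3,5):dx=+2,dy=-3->D; (3,6):dx=+4,dy=-8->D
  (3,7):dx=+3,dy=-4->D; (3,8):dx=-1,dy=-11->C; (4,5):dx=+4,dy=+10->C; (4,6):dx=+6,dy=+5->C
  (4,7):dx=+5,dy=+9->C; (4,8):dx=+1,dy=+2->C; (5,6):dx=+2,dy=-5->D; (5,7):dx=+1,dy=-1->D
  (5,8):dx=-3,dy=-8->C; (6,7):dx=-1,dy=+4->D; (6,8):dx=-5,dy=-3->C; (7,8):dx=-4,dy=-7->C
Step 2: C = 20, D = 8, total pairs = 28.
Step 3: tau = (C - D)/(n(n-1)/2) = (20 - 8)/28 = 0.428571.
Step 4: Exact two-sided p-value (enumerate n! = 40320 permutations of y under H0): p = 0.178869.
Step 5: alpha = 0.1. fail to reject H0.

tau_b = 0.4286 (C=20, D=8), p = 0.178869, fail to reject H0.


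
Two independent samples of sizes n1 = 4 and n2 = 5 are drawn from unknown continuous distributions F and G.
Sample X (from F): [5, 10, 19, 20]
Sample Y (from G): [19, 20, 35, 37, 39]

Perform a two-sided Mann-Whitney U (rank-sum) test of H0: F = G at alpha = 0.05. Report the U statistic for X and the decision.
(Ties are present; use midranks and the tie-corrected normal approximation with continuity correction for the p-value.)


Step 1: Combine and sort all 9 observations; assign midranks.
sorted (value, group): (5,X), (10,X), (19,X), (19,Y), (20,X), (20,Y), (35,Y), (37,Y), (39,Y)
ranks: 5->1, 10->2, 19->3.5, 19->3.5, 20->5.5, 20->5.5, 35->7, 37->8, 39->9
Step 2: Rank sum for X: R1 = 1 + 2 + 3.5 + 5.5 = 12.
Step 3: U_X = R1 - n1(n1+1)/2 = 12 - 4*5/2 = 12 - 10 = 2.
       U_Y = n1*n2 - U_X = 20 - 2 = 18.
Step 4: Ties are present, so use the tie-corrected normal approximation (with continuity correction) for the p-value.
Step 5: p-value = 0.063937; compare to alpha = 0.05. fail to reject H0.

U_X = 2, p = 0.063937, fail to reject H0 at alpha = 0.05.


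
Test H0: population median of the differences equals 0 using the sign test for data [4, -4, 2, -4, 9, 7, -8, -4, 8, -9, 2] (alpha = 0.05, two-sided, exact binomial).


Step 1: Discard zero differences. Original n = 11; n_eff = number of nonzero differences = 11.
Nonzero differences (with sign): +4, -4, +2, -4, +9, +7, -8, -4, +8, -9, +2
Step 2: Count signs: positive = 6, negative = 5.
Step 3: Under H0: P(positive) = 0.5, so the number of positives S ~ Bin(11, 0.5).
Step 4: Two-sided exact p-value = sum of Bin(11,0.5) probabilities at or below the observed probability = 1.000000.
Step 5: alpha = 0.05. fail to reject H0.

n_eff = 11, pos = 6, neg = 5, p = 1.000000, fail to reject H0.


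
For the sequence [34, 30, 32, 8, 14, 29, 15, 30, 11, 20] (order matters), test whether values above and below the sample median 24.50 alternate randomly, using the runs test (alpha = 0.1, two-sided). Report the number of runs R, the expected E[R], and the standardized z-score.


Step 1: Compute median = 24.50; label A = above, B = below.
Labels in order: AAABBABABB  (n_A = 5, n_B = 5)
Step 2: Count runs R = 6.
Step 3: Under H0 (random ordering), E[R] = 2*n_A*n_B/(n_A+n_B) + 1 = 2*5*5/10 + 1 = 6.0000.
        Var[R] = 2*n_A*n_B*(2*n_A*n_B - n_A - n_B) / ((n_A+n_B)^2 * (n_A+n_B-1)) = 2000/900 = 2.2222.
        SD[R] = 1.4907.
Step 4: R = E[R], so z = 0 with no continuity correction.
Step 5: Two-sided p-value via normal approximation = 2*(1 - Phi(|z|)) = 1.000000.
Step 6: alpha = 0.1. fail to reject H0.

R = 6, z = 0.0000, p = 1.000000, fail to reject H0.


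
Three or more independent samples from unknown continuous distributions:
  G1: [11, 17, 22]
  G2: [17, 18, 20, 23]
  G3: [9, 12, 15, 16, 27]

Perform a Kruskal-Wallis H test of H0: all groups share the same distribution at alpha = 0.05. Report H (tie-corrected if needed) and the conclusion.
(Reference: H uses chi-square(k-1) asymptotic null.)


Step 1: Combine all N = 12 observations and assign midranks.
sorted (value, group, rank): (9,G3,1), (11,G1,2), (12,G3,3), (15,G3,4), (16,G3,5), (17,G1,6.5), (17,G2,6.5), (18,G2,8), (20,G2,9), (22,G1,10), (23,G2,11), (27,G3,12)
Step 2: Sum ranks within each group.
R_1 = 18.5 (n_1 = 3)
R_2 = 34.5 (n_2 = 4)
R_3 = 25 (n_3 = 5)
Step 3: H = 12/(N(N+1)) * sum(R_i^2/n_i) - 3(N+1)
     = 12/(12*13) * (18.5^2/3 + 34.5^2/4 + 25^2/5) - 3*13
     = 0.076923 * 536.646 - 39
     = 2.280449.
Step 4: Ties present; correction factor C = 1 - 6/(12^3 - 12) = 0.996503. Corrected H = 2.280449 / 0.996503 = 2.288450.
Step 5: Under H0, H ~ chi^2(2); p-value = 0.318471.
Step 6: alpha = 0.05. fail to reject H0.

H = 2.2885, df = 2, p = 0.318471, fail to reject H0.
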